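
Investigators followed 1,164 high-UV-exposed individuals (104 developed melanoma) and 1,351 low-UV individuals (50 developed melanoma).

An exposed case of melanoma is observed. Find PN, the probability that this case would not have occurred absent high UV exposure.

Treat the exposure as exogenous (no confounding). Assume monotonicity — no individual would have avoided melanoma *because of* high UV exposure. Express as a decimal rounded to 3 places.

p₁ = P(outcome | exposed) = 104/1164 = 0.089347
p₀ = P(outcome | unexposed) = 50/1351 = 0.03701
Under exogeneity and monotonicity, PN = (p₁ − p₀) / p₁.
PN = (0.089347 − 0.03701) / 0.089347 = 0.052337 / 0.089347 ≈ 0.5858

PN ≈ 0.586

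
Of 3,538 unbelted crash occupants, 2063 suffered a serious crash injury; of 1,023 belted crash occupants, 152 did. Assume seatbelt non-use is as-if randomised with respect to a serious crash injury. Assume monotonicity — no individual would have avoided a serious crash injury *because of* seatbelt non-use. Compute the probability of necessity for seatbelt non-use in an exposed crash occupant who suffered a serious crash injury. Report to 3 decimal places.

PN ≈ 0.745

p₁ = P(outcome | exposed) = 2063/3538 = 0.5831
p₀ = P(outcome | unexposed) = 152/1023 = 0.14858
Under exogeneity and monotonicity, PN = (p₁ − p₀) / p₁.
PN = (0.5831 − 0.14858) / 0.5831 = 0.43452 / 0.5831 ≈ 0.7452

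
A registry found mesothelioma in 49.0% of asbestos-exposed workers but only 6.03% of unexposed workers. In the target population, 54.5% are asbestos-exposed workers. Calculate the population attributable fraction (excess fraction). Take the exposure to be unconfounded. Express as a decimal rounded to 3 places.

PAF ≈ 0.795

p₁ = 0.49, p₀ = 0.0603.
Overall risk P(Y=1) = π·p₁ + (1−π)·p₀ = 0.545×0.49 + 0.455×0.0603 = 0.29449.
Under exogeneity, PAF = [P(Y=1) − p₀] / P(Y=1).
PAF = (0.29449 − 0.0603) / 0.29449 ≈ 0.7952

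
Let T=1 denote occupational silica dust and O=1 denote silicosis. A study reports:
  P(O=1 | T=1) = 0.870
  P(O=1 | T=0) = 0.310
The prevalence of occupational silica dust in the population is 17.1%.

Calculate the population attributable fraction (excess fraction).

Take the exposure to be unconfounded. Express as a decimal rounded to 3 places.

PAF ≈ 0.236

Let p₁ = 0.87, p₀ = 0.31.
Overall risk P(Y=1) = π·p₁ + (1−π)·p₀ = 0.171×0.87 + 0.829×0.31 = 0.40576.
Under exogeneity, PAF = [P(Y=1) − p₀] / P(Y=1).
PAF = (0.40576 − 0.31) / 0.40576 ≈ 0.2360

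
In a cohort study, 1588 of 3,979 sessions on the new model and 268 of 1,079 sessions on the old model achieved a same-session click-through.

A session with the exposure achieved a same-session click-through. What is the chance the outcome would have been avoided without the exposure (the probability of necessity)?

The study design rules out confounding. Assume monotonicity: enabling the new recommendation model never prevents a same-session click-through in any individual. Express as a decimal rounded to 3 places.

PN ≈ 0.378

p₁ = P(outcome | exposed) = 1588/3979 = 0.3991
p₀ = P(outcome | unexposed) = 268/1079 = 0.24838
Under exogeneity and monotonicity, PN = (p₁ − p₀) / p₁.
PN = (0.3991 − 0.24838) / 0.3991 = 0.15072 / 0.3991 ≈ 0.3776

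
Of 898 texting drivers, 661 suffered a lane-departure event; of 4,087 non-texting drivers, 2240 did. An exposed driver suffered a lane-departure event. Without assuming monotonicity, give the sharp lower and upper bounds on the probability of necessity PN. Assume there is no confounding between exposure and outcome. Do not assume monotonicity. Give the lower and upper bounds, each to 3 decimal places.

0.255 ≤ PN ≤ 0.614

p₁ = P(outcome | exposed) = 661/898 = 0.73608
p₀ = P(outcome | unexposed) = 2240/4087 = 0.54808
Under exogeneity alone the bounds on PN are max{0,(p₁−p₀)/p₁} ≤ PN ≤ min{1,(1−p₀)/p₁}.
  lower = (p₁ − p₀)/p₁ = 0.188 / 0.73608 ≈ 0.2554
  upper = min{1, (1 − p₀)/p₁} = 0.45192 / 0.73608 ≈ 0.6140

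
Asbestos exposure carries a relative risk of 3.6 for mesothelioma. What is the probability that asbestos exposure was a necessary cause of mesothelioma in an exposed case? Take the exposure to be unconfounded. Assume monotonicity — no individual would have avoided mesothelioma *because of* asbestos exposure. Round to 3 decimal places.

Under exogeneity and monotonicity, PN = (RR − 1) / RR = 1 − 1/RR.
PN = (3.6 − 1) / 3.6 = 2.6 / 3.6 ≈ 0.7222

PN ≈ 0.722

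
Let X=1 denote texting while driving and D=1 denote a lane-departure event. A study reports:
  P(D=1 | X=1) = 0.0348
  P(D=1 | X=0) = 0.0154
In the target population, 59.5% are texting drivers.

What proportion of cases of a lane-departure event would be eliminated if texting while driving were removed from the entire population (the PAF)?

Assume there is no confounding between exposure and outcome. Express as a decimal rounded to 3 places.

PAF ≈ 0.428

Let p₁ = 0.0348, p₀ = 0.0154.
Overall risk P(Y=1) = π·p₁ + (1−π)·p₀ = 0.595×0.0348 + 0.405×0.0154 = 0.026943.
Under exogeneity, PAF = [P(Y=1) − p₀] / P(Y=1).
PAF = (0.026943 − 0.0154) / 0.026943 ≈ 0.4284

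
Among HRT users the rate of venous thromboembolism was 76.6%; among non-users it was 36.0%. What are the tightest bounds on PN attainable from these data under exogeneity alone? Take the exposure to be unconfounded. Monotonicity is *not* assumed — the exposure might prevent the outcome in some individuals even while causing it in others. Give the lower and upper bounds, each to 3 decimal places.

p₁ = 0.766, p₀ = 0.36.
Under exogeneity alone the bounds on PN are max{0,(p₁−p₀)/p₁} ≤ PN ≤ min{1,(1−p₀)/p₁}.
  lower = (p₁ − p₀)/p₁ = 0.406 / 0.766 ≈ 0.5300
  upper = min{1, (1 − p₀)/p₁} = 0.64 / 0.766 ≈ 0.8355

0.530 ≤ PN ≤ 0.836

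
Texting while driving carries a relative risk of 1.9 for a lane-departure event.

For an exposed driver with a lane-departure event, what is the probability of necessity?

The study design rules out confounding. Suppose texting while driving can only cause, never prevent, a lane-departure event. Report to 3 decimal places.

PN ≈ 0.474

Under exogeneity and monotonicity, PN = (RR − 1) / RR = 1 − 1/RR.
PN = (1.9 − 1) / 1.9 = 0.9 / 1.9 ≈ 0.4737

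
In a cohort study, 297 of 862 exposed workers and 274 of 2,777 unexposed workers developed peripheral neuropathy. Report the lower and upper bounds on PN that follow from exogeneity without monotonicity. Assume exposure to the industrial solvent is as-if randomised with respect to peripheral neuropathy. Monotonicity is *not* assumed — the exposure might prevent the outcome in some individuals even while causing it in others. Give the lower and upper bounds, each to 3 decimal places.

p₁ = P(outcome | exposed) = 297/862 = 0.34455
p₀ = P(outcome | unexposed) = 274/2777 = 0.098668
Under exogeneity alone the bounds on PN are max{0,(p₁−p₀)/p₁} ≤ PN ≤ min{1,(1−p₀)/p₁}.
  lower = (p₁ − p₀)/p₁ = 0.24588 / 0.34455 ≈ 0.7136
  upper = min{1, (1 − p₀)/p₁} = 0.90133 / 0.34455 ≈ 2.6160 → capped at 1

0.714 ≤ PN ≤ 1.000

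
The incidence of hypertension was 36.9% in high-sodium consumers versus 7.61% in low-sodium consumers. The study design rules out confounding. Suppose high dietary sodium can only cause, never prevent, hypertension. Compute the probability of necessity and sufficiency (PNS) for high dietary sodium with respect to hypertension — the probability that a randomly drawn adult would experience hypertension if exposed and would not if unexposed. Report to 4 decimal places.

p₁ = 0.369, p₀ = 0.0761.
Under exogeneity and monotonicity, PNS = p₁ − p₀.
PNS = 0.369 − 0.0761 = 0.2929

PNS ≈ 0.2929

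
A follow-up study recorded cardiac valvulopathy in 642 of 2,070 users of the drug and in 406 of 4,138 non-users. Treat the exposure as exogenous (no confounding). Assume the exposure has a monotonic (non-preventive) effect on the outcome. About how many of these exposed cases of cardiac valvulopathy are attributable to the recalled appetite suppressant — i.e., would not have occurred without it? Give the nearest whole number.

p₁ = P(outcome | exposed) = 642/2070 = 0.31014
p₀ = P(outcome | unexposed) = 406/4138 = 0.098115
PN = (p₁ − p₀)/p₁ = (0.31014 − 0.098115) / 0.31014 ≈ 0.68365.
Attributable cases ≈ PN × (exposed cases) = 0.68365 × 642 ≈ 438.90.

about 439 cases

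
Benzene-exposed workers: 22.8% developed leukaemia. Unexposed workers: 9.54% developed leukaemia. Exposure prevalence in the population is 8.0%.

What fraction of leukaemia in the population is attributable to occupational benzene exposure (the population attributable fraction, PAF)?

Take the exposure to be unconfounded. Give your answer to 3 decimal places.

PAF ≈ 0.100

p₁ = 0.228, p₀ = 0.0954.
Overall risk P(Y=1) = π·p₁ + (1−π)·p₀ = 0.08×0.228 + 0.92×0.0954 = 0.10601.
Under exogeneity, PAF = [P(Y=1) − p₀] / P(Y=1).
PAF = (0.10601 − 0.0954) / 0.10601 ≈ 0.1001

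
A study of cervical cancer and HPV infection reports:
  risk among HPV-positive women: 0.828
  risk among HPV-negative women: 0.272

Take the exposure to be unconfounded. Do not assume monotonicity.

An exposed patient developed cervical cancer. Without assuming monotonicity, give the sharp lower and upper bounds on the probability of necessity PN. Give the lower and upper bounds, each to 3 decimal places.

0.671 ≤ PN ≤ 0.879

Let p₁ = 0.828, p₀ = 0.272.
Under exogeneity alone the bounds on PN are max{0,(p₁−p₀)/p₁} ≤ PN ≤ min{1,(1−p₀)/p₁}.
  lower = (p₁ − p₀)/p₁ = 0.556 / 0.828 ≈ 0.6715
  upper = min{1, (1 − p₀)/p₁} = 0.728 / 0.828 ≈ 0.8792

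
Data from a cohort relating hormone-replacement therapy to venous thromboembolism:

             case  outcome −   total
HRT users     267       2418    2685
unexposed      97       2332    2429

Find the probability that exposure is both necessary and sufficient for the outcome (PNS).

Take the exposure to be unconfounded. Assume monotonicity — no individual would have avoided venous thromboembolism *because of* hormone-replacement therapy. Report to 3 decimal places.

p₁ = P(outcome | exposed) = 267/2685 = 0.099441
p₀ = P(outcome | unexposed) = 97/2429 = 0.039934
Under exogeneity and monotonicity, PNS = p₁ − p₀.
PNS = 0.099441 − 0.039934 = 0.059507

PNS ≈ 0.060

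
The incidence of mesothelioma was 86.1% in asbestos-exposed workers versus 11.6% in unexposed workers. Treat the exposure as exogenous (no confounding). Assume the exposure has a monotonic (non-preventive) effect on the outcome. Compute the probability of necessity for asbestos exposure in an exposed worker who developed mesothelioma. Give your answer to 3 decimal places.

PN ≈ 0.865

p₁ = 0.861, p₀ = 0.116.
Under exogeneity and monotonicity, PN = (p₁ − p₀) / p₁.
PN = (0.861 − 0.116) / 0.861 = 0.745 / 0.861 ≈ 0.8653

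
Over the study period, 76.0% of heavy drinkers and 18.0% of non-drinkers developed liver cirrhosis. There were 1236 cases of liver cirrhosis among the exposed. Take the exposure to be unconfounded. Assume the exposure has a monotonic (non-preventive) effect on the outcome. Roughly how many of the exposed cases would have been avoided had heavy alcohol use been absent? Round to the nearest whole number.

p₁ = 0.76, p₀ = 0.18.
PN = (p₁ − p₀)/p₁ = (0.76 − 0.18) / 0.76 ≈ 0.76316.
Attributable cases ≈ PN × (exposed cases) = 0.76316 × 1236 ≈ 943.26.

about 943 cases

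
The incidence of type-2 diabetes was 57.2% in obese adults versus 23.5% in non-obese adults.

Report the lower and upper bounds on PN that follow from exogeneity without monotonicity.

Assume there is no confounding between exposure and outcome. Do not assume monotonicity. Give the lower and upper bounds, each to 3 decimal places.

p₁ = 0.572, p₀ = 0.235.
Under exogeneity alone the bounds on PN are max{0,(p₁−p₀)/p₁} ≤ PN ≤ min{1,(1−p₀)/p₁}.
  lower = (p₁ − p₀)/p₁ = 0.337 / 0.572 ≈ 0.5892
  upper = min{1, (1 − p₀)/p₁} = 0.765 / 0.572 ≈ 1.3374 → capped at 1

0.589 ≤ PN ≤ 1.000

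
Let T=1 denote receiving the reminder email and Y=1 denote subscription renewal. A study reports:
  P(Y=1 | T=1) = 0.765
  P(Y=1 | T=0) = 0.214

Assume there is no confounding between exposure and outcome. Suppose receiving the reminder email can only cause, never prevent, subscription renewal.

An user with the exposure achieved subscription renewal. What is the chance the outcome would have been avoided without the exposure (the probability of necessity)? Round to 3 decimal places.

Let p₁ = 0.765, p₀ = 0.214.
Under exogeneity and monotonicity, PN = (p₁ − p₀) / p₁.
PN = (0.765 − 0.214) / 0.765 = 0.551 / 0.765 ≈ 0.7203

PN ≈ 0.720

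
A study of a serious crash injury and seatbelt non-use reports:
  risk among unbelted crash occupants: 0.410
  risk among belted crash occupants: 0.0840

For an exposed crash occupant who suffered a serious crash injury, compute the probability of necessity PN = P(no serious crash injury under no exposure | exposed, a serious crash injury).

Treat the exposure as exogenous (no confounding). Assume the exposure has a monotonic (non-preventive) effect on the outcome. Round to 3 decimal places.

Let p₁ = 0.41, p₀ = 0.084.
Under exogeneity and monotonicity, PN = (p₁ − p₀) / p₁.
PN = (0.41 − 0.084) / 0.41 = 0.326 / 0.41 ≈ 0.7951

PN ≈ 0.795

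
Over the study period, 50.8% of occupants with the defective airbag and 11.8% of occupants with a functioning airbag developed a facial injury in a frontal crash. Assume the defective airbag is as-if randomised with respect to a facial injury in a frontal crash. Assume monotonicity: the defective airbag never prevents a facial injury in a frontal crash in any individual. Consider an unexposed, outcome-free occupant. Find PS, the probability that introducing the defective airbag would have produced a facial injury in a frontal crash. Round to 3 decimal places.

PS ≈ 0.442

p₁ = 0.508, p₀ = 0.118.
Under exogeneity and monotonicity, PS = (p₁ − p₀) / (1 − p₀).
PS = (0.508 − 0.118) / (1 − 0.118) = 0.39 / 0.882 ≈ 0.4422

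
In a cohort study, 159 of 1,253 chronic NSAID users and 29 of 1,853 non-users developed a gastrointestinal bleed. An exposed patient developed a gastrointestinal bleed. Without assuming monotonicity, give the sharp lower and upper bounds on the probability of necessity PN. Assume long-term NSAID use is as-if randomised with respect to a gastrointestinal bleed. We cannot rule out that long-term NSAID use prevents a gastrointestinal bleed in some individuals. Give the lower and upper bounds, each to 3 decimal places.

0.877 ≤ PN ≤ 1.000

p₁ = P(outcome | exposed) = 159/1253 = 0.1269
p₀ = P(outcome | unexposed) = 29/1853 = 0.01565
Under exogeneity alone the bounds on PN are max{0,(p₁−p₀)/p₁} ≤ PN ≤ min{1,(1−p₀)/p₁}.
  lower = (p₁ − p₀)/p₁ = 0.11125 / 0.1269 ≈ 0.8767
  upper = min{1, (1 − p₀)/p₁} = 0.98435 / 0.1269 ≈ 7.7572 → capped at 1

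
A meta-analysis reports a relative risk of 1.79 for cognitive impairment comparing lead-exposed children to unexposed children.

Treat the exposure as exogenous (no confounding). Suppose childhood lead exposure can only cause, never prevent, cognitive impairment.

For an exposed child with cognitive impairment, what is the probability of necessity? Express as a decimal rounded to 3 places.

PN ≈ 0.441

Under exogeneity and monotonicity, PN = (RR − 1) / RR = 1 − 1/RR.
PN = (1.79 − 1) / 1.79 = 0.79 / 1.79 ≈ 0.4413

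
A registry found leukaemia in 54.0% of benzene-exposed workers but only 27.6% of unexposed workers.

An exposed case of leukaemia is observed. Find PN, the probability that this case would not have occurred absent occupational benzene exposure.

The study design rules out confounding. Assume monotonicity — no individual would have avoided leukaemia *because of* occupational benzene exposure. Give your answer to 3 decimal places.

PN ≈ 0.489

p₁ = 0.54, p₀ = 0.276.
Under exogeneity and monotonicity, PN = (p₁ − p₀) / p₁.
PN = (0.54 − 0.276) / 0.54 = 0.264 / 0.54 ≈ 0.4889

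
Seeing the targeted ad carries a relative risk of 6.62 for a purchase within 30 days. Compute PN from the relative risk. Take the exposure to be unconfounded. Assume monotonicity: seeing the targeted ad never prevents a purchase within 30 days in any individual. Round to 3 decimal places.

PN ≈ 0.849

Under exogeneity and monotonicity, PN = (RR − 1) / RR = 1 − 1/RR.
PN = (6.62 − 1) / 6.62 = 5.62 / 6.62 ≈ 0.8489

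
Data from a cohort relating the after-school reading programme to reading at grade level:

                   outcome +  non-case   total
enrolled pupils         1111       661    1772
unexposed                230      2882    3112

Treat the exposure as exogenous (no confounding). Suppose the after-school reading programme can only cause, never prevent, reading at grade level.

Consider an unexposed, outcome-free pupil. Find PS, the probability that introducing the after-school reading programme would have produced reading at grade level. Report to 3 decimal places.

p₁ = P(outcome | exposed) = 1111/1772 = 0.62698
p₀ = P(outcome | unexposed) = 230/3112 = 0.073907
Under exogeneity and monotonicity, PS = (p₁ − p₀) / (1 − p₀).
PS = (0.62698 − 0.073907) / (1 − 0.073907) = 0.55307 / 0.92609 ≈ 0.5972

PS ≈ 0.597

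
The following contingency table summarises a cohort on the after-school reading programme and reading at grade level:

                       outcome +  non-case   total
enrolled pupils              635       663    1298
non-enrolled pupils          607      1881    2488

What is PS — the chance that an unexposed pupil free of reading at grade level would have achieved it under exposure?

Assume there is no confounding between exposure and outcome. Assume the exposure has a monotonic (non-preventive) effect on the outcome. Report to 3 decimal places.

PS ≈ 0.324

p₁ = P(outcome | exposed) = 635/1298 = 0.48921
p₀ = P(outcome | unexposed) = 607/2488 = 0.24397
Under exogeneity and monotonicity, PS = (p₁ − p₀)/(1 − p₀).
PS = (0.48921 − 0.24397) / 0.75603 ≈ 0.3244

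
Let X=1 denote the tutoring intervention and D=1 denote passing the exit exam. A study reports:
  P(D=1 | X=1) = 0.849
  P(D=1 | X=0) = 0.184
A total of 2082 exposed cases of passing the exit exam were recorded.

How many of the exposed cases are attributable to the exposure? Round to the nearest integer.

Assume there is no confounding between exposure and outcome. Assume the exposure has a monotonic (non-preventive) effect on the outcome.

about 1631 cases

Let p₁ = 0.849, p₀ = 0.184.
PN = (p₁ − p₀)/p₁ = (0.849 − 0.184) / 0.849 ≈ 0.78327.
Attributable cases ≈ PN × (exposed cases) = 0.78327 × 2082 ≈ 1630.78.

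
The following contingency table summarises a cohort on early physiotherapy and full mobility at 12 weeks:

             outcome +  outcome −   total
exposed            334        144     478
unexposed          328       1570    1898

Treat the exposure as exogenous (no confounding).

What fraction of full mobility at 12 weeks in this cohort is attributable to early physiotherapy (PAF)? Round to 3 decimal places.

p₁ = P(outcome | exposed) = 334/478 = 0.69874
p₀ = P(outcome | unexposed) = 328/1898 = 0.17281
Exposure prevalence π = 478/2376 = 0.20118; overall risk P(Y=1) = 0.27862.
Under exogeneity, PAF = [P(Y=1) − p₀]/P(Y=1).
PAF = (0.27862 − 0.17281) / 0.27862 ≈ 0.3798

PAF ≈ 0.380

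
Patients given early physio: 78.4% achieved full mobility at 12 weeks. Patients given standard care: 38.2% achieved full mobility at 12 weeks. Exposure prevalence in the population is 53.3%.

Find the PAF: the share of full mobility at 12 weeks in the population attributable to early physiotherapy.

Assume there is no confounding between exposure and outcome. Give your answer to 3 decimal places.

PAF ≈ 0.359

p₁ = 0.784, p₀ = 0.382.
Overall risk P(Y=1) = π·p₁ + (1−π)·p₀ = 0.533×0.784 + 0.467×0.382 = 0.59627.
Under exogeneity, PAF = [P(Y=1) − p₀] / P(Y=1).
PAF = (0.59627 − 0.382) / 0.59627 ≈ 0.3593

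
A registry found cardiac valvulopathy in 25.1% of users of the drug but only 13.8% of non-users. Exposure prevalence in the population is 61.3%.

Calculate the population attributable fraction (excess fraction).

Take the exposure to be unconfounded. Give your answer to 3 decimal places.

p₁ = 0.251, p₀ = 0.138.
Overall risk P(Y=1) = π·p₁ + (1−π)·p₀ = 0.613×0.251 + 0.387×0.138 = 0.20727.
Under exogeneity, PAF = [P(Y=1) − p₀] / P(Y=1).
PAF = (0.20727 − 0.138) / 0.20727 ≈ 0.3342

PAF ≈ 0.334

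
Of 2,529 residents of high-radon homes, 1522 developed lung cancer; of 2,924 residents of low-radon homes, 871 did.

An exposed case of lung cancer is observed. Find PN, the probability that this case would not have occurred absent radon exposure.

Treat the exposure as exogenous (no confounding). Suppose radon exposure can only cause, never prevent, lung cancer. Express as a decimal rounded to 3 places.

p₁ = P(outcome | exposed) = 1522/2529 = 0.60182
p₀ = P(outcome | unexposed) = 871/2924 = 0.29788
Under exogeneity and monotonicity, PN = (p₁ − p₀) / p₁.
PN = (0.60182 − 0.29788) / 0.60182 = 0.30394 / 0.60182 ≈ 0.5050

PN ≈ 0.505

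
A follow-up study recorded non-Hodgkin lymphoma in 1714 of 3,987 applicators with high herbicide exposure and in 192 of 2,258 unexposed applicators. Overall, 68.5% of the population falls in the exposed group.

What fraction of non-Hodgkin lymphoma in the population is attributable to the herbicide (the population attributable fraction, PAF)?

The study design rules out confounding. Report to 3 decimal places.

p₁ = P(outcome | exposed) = 1714/3987 = 0.4299
p₀ = P(outcome | unexposed) = 192/2258 = 0.085031
Overall risk P(Y=1) = π·p₁ + (1−π)·p₀ = 0.685×0.4299 + 0.315×0.085031 = 0.32126.
Under exogeneity, PAF = [P(Y=1) − p₀] / P(Y=1).
PAF = (0.32126 − 0.085031) / 0.32126 ≈ 0.7353

PAF ≈ 0.735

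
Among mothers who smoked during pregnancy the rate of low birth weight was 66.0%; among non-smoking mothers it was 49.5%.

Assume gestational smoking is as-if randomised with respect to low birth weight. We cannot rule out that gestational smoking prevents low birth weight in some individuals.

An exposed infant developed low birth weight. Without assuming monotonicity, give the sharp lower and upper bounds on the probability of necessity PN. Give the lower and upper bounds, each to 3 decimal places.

p₁ = 0.66, p₀ = 0.495.
Under exogeneity alone the bounds on PN are max{0,(p₁−p₀)/p₁} ≤ PN ≤ min{1,(1−p₀)/p₁}.
  lower = (p₁ − p₀)/p₁ = 0.165 / 0.66 ≈ 0.2500
  upper = min{1, (1 − p₀)/p₁} = 0.505 / 0.66 ≈ 0.7652

0.250 ≤ PN ≤ 0.765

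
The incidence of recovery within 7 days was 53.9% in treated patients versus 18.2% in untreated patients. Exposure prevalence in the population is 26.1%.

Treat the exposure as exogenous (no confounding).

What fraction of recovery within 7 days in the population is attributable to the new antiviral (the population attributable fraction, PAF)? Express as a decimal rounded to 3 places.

p₁ = 0.539, p₀ = 0.182.
Overall risk P(Y=1) = π·p₁ + (1−π)·p₀ = 0.261×0.539 + 0.739×0.182 = 0.27518.
Under exogeneity, PAF = [P(Y=1) − p₀] / P(Y=1).
PAF = (0.27518 − 0.182) / 0.27518 ≈ 0.3386

PAF ≈ 0.339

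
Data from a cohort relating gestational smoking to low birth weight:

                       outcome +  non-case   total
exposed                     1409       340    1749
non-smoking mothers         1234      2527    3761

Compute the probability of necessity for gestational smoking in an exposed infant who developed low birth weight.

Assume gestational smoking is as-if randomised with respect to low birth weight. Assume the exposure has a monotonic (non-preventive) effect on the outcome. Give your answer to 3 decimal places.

PN ≈ 0.593

p₁ = P(outcome | exposed) = 1409/1749 = 0.8056
p₀ = P(outcome | unexposed) = 1234/3761 = 0.3281
Under exogeneity and monotonicity, PN = (p₁ − p₀) / p₁.
PN = (0.8056 − 0.3281) / 0.8056 = 0.4775 / 0.8056 ≈ 0.5927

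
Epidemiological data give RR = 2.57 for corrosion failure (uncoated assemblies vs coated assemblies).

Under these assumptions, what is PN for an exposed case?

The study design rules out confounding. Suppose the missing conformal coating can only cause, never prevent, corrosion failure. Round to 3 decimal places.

Under exogeneity and monotonicity, PN = (RR − 1) / RR = 1 − 1/RR.
PN = (2.57 − 1) / 2.57 = 1.57 / 2.57 ≈ 0.6109

PN ≈ 0.611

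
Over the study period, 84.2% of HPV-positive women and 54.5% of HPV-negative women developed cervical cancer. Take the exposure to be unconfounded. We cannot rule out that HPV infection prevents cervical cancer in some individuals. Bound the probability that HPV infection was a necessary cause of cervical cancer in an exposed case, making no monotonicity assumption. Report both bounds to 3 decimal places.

p₁ = 0.842, p₀ = 0.545.
Under exogeneity alone the bounds on PN are max{0,(p₁−p₀)/p₁} ≤ PN ≤ min{1,(1−p₀)/p₁}.
  lower = (p₁ − p₀)/p₁ = 0.297 / 0.842 ≈ 0.3527
  upper = min{1, (1 − p₀)/p₁} = 0.455 / 0.842 ≈ 0.5404

0.353 ≤ PN ≤ 0.540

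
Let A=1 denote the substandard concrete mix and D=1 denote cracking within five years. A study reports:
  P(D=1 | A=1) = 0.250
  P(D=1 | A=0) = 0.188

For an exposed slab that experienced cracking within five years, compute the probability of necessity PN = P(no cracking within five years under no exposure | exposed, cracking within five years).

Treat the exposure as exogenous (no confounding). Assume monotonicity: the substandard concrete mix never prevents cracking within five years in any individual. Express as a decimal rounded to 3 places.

PN ≈ 0.248

Let p₁ = 0.25, p₀ = 0.188.
Under exogeneity and monotonicity, PN = (p₁ − p₀) / p₁.
PN = (0.25 − 0.188) / 0.25 = 0.062 / 0.25 ≈ 0.2480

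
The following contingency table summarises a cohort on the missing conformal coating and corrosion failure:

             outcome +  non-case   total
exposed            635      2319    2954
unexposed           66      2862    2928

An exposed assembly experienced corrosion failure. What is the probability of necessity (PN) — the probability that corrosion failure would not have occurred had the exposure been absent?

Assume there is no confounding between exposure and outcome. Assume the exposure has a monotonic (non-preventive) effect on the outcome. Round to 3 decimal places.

p₁ = P(outcome | exposed) = 635/2954 = 0.21496
p₀ = P(outcome | unexposed) = 66/2928 = 0.022541
Under exogeneity and monotonicity, PN = (p₁ − p₀) / p₁.
PN = (0.21496 − 0.022541) / 0.21496 = 0.19242 / 0.21496 ≈ 0.8951

PN ≈ 0.895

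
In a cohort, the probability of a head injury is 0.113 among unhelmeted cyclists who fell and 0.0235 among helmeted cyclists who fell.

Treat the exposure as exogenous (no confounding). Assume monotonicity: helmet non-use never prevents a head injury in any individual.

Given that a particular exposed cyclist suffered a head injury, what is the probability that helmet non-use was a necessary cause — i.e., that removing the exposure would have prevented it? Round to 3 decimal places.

PN ≈ 0.792

Let p₁ = 0.113, p₀ = 0.0235.
Under exogeneity and monotonicity, PN = (p₁ − p₀) / p₁.
PN = (0.113 − 0.0235) / 0.113 = 0.0895 / 0.113 ≈ 0.7920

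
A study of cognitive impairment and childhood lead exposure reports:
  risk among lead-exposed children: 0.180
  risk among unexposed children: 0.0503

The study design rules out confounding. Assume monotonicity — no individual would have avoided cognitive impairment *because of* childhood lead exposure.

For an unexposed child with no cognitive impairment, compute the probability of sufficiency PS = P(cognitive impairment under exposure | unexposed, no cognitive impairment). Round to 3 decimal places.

PS ≈ 0.137

Let p₁ = 0.18, p₀ = 0.0503.
Under exogeneity and monotonicity, PS = (p₁ − p₀) / (1 − p₀).
PS = (0.18 − 0.0503) / (1 − 0.0503) = 0.1297 / 0.9497 ≈ 0.1366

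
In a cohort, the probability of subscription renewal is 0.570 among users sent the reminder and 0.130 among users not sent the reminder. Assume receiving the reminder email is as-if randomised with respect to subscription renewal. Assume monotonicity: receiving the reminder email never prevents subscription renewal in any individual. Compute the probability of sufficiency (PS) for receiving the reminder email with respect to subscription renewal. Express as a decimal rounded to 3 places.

PS ≈ 0.506

Let p₁ = 0.57, p₀ = 0.13.
Under exogeneity and monotonicity, PS = (p₁ − p₀) / (1 − p₀).
PS = (0.57 − 0.13) / (1 − 0.13) = 0.44 / 0.87 ≈ 0.5057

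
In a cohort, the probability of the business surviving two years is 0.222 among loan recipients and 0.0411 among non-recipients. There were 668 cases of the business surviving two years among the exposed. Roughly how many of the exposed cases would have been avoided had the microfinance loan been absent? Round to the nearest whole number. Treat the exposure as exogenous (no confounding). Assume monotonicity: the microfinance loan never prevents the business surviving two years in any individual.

about 544 cases

Let p₁ = 0.222, p₀ = 0.0411.
PN = (p₁ − p₀)/p₁ = (0.222 − 0.0411) / 0.222 ≈ 0.81486.
Attributable cases ≈ PN × (exposed cases) = 0.81486 × 668 ≈ 544.33.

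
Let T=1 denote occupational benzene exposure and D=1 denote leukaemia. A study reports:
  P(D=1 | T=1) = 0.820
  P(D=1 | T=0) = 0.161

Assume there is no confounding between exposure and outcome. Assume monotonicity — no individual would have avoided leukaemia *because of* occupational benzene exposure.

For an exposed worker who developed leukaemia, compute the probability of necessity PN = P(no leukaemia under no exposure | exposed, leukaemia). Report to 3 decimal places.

Let p₁ = 0.82, p₀ = 0.161.
Under exogeneity and monotonicity, PN = (p₁ − p₀) / p₁.
PN = (0.82 − 0.161) / 0.82 = 0.659 / 0.82 ≈ 0.8037

PN ≈ 0.804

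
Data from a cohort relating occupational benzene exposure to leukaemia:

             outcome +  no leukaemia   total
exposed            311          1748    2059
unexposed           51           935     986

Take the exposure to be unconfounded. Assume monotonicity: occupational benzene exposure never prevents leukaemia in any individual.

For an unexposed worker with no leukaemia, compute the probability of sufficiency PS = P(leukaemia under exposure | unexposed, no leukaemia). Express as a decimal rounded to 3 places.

p₁ = P(outcome | exposed) = 311/2059 = 0.15104
p₀ = P(outcome | unexposed) = 51/986 = 0.051724
Under exogeneity and monotonicity, PS = (p₁ − p₀)/(1 − p₀).
PS = (0.15104 − 0.051724) / 0.94828 ≈ 0.1047

PS ≈ 0.105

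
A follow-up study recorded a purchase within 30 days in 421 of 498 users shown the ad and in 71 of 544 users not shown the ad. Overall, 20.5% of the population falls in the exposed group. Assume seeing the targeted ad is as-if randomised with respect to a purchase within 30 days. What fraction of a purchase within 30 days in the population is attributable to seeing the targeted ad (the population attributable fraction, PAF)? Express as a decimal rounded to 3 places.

PAF ≈ 0.529

p₁ = P(outcome | exposed) = 421/498 = 0.84538
p₀ = P(outcome | unexposed) = 71/544 = 0.13051
Overall risk P(Y=1) = π·p₁ + (1−π)·p₀ = 0.205×0.84538 + 0.795×0.13051 = 0.27706.
Under exogeneity, PAF = [P(Y=1) − p₀] / P(Y=1).
PAF = (0.27706 − 0.13051) / 0.27706 ≈ 0.5289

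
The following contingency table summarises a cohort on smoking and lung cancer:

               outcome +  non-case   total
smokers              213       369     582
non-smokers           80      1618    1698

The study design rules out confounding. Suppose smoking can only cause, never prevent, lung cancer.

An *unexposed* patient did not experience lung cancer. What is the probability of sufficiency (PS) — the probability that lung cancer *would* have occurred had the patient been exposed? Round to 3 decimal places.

PS ≈ 0.335

p₁ = P(outcome | exposed) = 213/582 = 0.36598
p₀ = P(outcome | unexposed) = 80/1698 = 0.047114
Under exogeneity and monotonicity, PS = (p₁ − p₀)/(1 − p₀).
PS = (0.36598 − 0.047114) / 0.95289 ≈ 0.3346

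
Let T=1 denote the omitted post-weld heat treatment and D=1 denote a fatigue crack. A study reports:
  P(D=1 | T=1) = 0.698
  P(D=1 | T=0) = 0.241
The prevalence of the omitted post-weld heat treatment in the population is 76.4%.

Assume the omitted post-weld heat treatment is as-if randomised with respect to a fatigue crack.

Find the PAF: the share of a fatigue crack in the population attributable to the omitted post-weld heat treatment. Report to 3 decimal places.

Let p₁ = 0.698, p₀ = 0.241.
Overall risk P(Y=1) = π·p₁ + (1−π)·p₀ = 0.764×0.698 + 0.236×0.241 = 0.59015.
Under exogeneity, PAF = [P(Y=1) − p₀] / P(Y=1).
PAF = (0.59015 − 0.241) / 0.59015 ≈ 0.5916

PAF ≈ 0.592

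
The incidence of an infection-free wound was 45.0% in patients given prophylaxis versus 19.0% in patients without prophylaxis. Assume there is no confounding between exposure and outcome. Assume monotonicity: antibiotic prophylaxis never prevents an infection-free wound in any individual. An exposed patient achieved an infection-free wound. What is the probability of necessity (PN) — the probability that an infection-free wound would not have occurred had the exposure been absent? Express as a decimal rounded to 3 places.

p₁ = 0.45, p₀ = 0.19.
Under exogeneity and monotonicity, PN = (p₁ − p₀) / p₁.
PN = (0.45 − 0.19) / 0.45 = 0.26 / 0.45 ≈ 0.5778

PN ≈ 0.578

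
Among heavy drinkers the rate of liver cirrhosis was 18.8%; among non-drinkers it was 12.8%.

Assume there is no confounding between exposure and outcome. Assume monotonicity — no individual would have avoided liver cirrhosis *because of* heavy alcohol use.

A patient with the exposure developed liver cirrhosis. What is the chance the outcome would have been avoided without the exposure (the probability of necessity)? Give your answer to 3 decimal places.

PN ≈ 0.319

p₁ = 0.188, p₀ = 0.128.
Under exogeneity and monotonicity, PN = (p₁ − p₀) / p₁.
PN = (0.188 − 0.128) / 0.188 = 0.06 / 0.188 ≈ 0.3191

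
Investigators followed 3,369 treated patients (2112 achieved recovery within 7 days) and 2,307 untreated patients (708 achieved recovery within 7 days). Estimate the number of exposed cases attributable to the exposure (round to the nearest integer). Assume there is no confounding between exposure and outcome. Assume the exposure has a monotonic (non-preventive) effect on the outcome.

p₁ = P(outcome | exposed) = 2112/3369 = 0.62689
p₀ = P(outcome | unexposed) = 708/2307 = 0.30689
PN = (p₁ − p₀)/p₁ = (0.62689 − 0.30689) / 0.62689 ≈ 0.51045.
Attributable cases ≈ PN × (exposed cases) = 0.51045 × 2112 ≈ 1078.08.

about 1078 cases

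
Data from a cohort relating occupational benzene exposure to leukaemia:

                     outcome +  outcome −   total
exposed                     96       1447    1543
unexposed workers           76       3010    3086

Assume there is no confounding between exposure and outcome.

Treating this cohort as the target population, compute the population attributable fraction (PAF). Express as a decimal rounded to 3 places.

PAF ≈ 0.337

p₁ = P(outcome | exposed) = 96/1543 = 0.062216
p₀ = P(outcome | unexposed) = 76/3086 = 0.024627
Exposure prevalence π = 1543/4629 = 0.33333; overall risk P(Y=1) = 0.037157.
Under exogeneity, PAF = [P(Y=1) − p₀]/P(Y=1).
PAF = (0.037157 − 0.024627) / 0.037157 ≈ 0.3372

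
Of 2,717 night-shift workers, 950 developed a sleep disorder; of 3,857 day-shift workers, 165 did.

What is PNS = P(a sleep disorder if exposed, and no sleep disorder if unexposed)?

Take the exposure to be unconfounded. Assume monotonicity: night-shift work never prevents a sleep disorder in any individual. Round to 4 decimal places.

p₁ = P(outcome | exposed) = 950/2717 = 0.34965
p₀ = P(outcome | unexposed) = 165/3857 = 0.042779
Under exogeneity and monotonicity, PNS = p₁ − p₀.
PNS = 0.34965 − 0.042779 = 0.30687

PNS ≈ 0.3069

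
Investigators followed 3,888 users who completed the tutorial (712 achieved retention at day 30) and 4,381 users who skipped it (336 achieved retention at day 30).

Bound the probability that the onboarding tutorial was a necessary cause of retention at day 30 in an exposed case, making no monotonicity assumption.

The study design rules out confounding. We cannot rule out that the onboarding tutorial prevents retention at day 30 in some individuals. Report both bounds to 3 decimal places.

p₁ = P(outcome | exposed) = 712/3888 = 0.18313
p₀ = P(outcome | unexposed) = 336/4381 = 0.076695
Under exogeneity alone the bounds on PN are max{0,(p₁−p₀)/p₁} ≤ PN ≤ min{1,(1−p₀)/p₁}.
  lower = (p₁ − p₀)/p₁ = 0.10643 / 0.18313 ≈ 0.5812
  upper = min{1, (1 − p₀)/p₁} = 0.92331 / 0.18313 ≈ 5.0419 → capped at 1

0.581 ≤ PN ≤ 1.000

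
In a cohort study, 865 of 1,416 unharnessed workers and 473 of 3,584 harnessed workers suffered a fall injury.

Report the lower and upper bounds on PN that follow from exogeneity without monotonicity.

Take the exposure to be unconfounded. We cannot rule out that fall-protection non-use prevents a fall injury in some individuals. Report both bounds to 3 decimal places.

0.784 ≤ PN ≤ 1.000

p₁ = P(outcome | exposed) = 865/1416 = 0.61088
p₀ = P(outcome | unexposed) = 473/3584 = 0.13198
Under exogeneity alone the bounds on PN are max{0,(p₁−p₀)/p₁} ≤ PN ≤ min{1,(1−p₀)/p₁}.
  lower = (p₁ − p₀)/p₁ = 0.4789 / 0.61088 ≈ 0.7840
  upper = min{1, (1 − p₀)/p₁} = 0.86802 / 0.61088 ≈ 1.4210 → capped at 1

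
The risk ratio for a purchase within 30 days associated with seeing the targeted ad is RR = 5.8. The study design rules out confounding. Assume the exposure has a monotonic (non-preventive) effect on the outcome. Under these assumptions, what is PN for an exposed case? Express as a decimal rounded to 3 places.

Under exogeneity and monotonicity, PN = (RR − 1) / RR = 1 − 1/RR.
PN = (5.8 − 1) / 5.8 = 4.8 / 5.8 ≈ 0.8276

PN ≈ 0.828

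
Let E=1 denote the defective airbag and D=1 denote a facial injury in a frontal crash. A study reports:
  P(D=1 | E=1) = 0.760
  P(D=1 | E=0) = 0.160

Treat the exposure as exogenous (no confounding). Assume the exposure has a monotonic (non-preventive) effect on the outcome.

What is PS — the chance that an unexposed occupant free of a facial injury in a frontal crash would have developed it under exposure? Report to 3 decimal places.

Let p₁ = 0.76, p₀ = 0.16.
Under exogeneity and monotonicity, PS = (p₁ − p₀) / (1 − p₀).
PS = (0.76 − 0.16) / (1 − 0.16) = 0.6 / 0.84 ≈ 0.7143

PS ≈ 0.714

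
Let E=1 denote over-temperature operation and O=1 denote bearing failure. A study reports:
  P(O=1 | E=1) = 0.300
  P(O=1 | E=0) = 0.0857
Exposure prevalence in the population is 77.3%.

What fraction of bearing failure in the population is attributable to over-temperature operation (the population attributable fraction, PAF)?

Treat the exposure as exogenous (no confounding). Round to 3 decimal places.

Let p₁ = 0.3, p₀ = 0.0857.
Overall risk P(Y=1) = π·p₁ + (1−π)·p₀ = 0.773×0.3 + 0.227×0.0857 = 0.25135.
Under exogeneity, PAF = [P(Y=1) − p₀] / P(Y=1).
PAF = (0.25135 − 0.0857) / 0.25135 ≈ 0.6590

PAF ≈ 0.659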